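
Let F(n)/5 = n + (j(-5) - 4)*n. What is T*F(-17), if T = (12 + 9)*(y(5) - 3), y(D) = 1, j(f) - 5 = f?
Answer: -10710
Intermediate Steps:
j(f) = 5 + f
F(n) = -15*n (F(n) = 5*(n + ((5 - 5) - 4)*n) = 5*(n + (0 - 4)*n) = 5*(n - 4*n) = 5*(-3*n) = -15*n)
T = -42 (T = (12 + 9)*(1 - 3) = 21*(-2) = -42)
T*F(-17) = -(-630)*(-17) = -42*255 = -10710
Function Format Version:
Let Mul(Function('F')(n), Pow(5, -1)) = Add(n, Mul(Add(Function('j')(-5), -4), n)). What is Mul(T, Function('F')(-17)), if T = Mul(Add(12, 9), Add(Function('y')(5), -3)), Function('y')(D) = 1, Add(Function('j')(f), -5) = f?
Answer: -10710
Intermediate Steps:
Function('j')(f) = Add(5, f)
Function('F')(n) = Mul(-15, n) (Function('F')(n) = Mul(5, Add(n, Mul(Add(Add(5, -5), -4), n))) = Mul(5, Add(n, Mul(Add(0, -4), n))) = Mul(5, Add(n, Mul(-4, n))) = Mul(5, Mul(-3, n)) = Mul(-15, n))
T = -42 (T = Mul(Add(12, 9), Add(1, -3)) = Mul(21, -2) = -42)
Mul(T, Function('F')(-17)) = Mul(-42, Mul(-15, -17)) = Mul(-42, 255) = -10710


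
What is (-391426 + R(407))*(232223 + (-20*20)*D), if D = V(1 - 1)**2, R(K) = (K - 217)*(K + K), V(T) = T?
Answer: -54982510818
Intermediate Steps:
R(K) = 2*K*(-217 + K) (R(K) = (-217 + K)*(2*K) = 2*K*(-217 + K))
D = 0 (D = (1 - 1)**2 = 0**2 = 0)
(-391426 + R(407))*(232223 + (-20*20)*D) = (-391426 + 2*407*(-217 + 407))*(232223 - 20*20*0) = (-391426 + 2*407*190)*(232223 - 400*0) = (-391426 + 154660)*(232223 + 0) = -236766*232223 = -54982510818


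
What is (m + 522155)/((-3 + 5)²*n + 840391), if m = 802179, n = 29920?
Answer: 1324334/960071 ≈ 1.3794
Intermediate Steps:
(m + 522155)/((-3 + 5)²*n + 840391) = (802179 + 522155)/((-3 + 5)²*29920 + 840391) = 1324334/(2²*29920 + 840391) = 1324334/(4*29920 + 840391) = 1324334/(119680 + 840391) = 1324334/960071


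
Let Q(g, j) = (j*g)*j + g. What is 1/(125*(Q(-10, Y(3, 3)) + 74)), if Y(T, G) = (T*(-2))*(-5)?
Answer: -1/1117000 ≈ -8.9525e-7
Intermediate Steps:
Y(T, G) = 10*T (Y(T, G) = -2*T*(-5) = 10*T)
Q(g, j) = g + g*j² (Q(g, j) = (g*j)*j + g = g*j² + g = g + g*j²)
1/(125*(Q(-10, Y(3, 3)) + 74)) = 1/(125*(-10*(1 + (10*3)²) + 74)) = 1/(125*(-10*(1 + 30²) + 74)) = 1/(125*(-10*(1 + 900) + 74)) = 1/(125*(-10*901 + 74)) = 1/(125*(-9010 + 74)) = 1/(125*(-8936)) = 1/(-1117000) = -1/1117000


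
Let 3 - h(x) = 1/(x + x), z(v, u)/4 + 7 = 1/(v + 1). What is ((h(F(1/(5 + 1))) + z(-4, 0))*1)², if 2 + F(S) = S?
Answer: 739600/1089 ≈ 679.16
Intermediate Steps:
z(v, u) = -28 + 4/(1 + v) (z(v, u) = -28 + 4/(v + 1) = -28 + 4/(1 + v))
F(S) = -2 + S
h(x) = 3 - 1/(2*x) (h(x) = 3 - 1/(x + x) = 3 - 1/(2*x))
((h(F(1/(5 + 1))) + z(-4, 0))*1)² = (((3 - 1/(2*(-2 + 1/(5 + 1)))) + 4*(-6 - 7*(-4))/(1 - 4))*1)² = (((3 - 1/(2*(-2 + 1/6))) + 4*(-6 + 28)/(-3))*1)² = (((3 - 1/(2*(-2 + ⅙))) + 4*(-⅓)*22)*1)² = (((3 - 1/(2*(-11/6))) - 88/3)*1)² = (((3 - ½*(-6/11)) - 88/3)*1)² = (((3 + 3/11) - 88/3)*1)² = ((36/11 - 88/3)*1)² = (-860/33*1)² = (-860/33)² = 739600/1089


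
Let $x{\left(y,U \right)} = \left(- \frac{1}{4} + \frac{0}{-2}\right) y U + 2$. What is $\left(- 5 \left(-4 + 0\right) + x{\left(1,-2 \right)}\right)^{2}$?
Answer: $\frac{2025}{4} \approx 506.25$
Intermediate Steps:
$x{\left(y,U \right)} = 2 - \frac{U y}{4}$ ($x{\left(y,U \right)} = \left(\left(-1\right) \frac{1}{4} + 0 \left(- \frac{1}{2}\right)\right) y U + 2 = \left(- \frac{1}{4} + 0\right) y U + 2 = - \frac{y}{4} U + 2 = - \frac{U y}{4} + 2 = 2 - \frac{U y}{4}$)
$\left(- 5 \left(-4 + 0\right) + x{\left(1,-2 \right)}\right)^{2} = \left(- 5 \left(-4 + 0\right) + \left(2 - \left(- \frac{1}{2}\right) 1\right)\right)^{2} = \left(\left(-5\right) \left(-4\right) + \left(2 + \frac{1}{2}\right)\right)^{2} = \left(20 + \frac{5}{2}\right)^{2} = \left(\frac{45}{2}\right)^{2} = \frac{2025}{4}$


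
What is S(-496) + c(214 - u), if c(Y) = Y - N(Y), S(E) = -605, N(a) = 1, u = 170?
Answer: -562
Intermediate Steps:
c(Y) = -1 + Y (c(Y) = Y - 1*1 = Y - 1 = -1 + Y)
S(-496) + c(214 - u) = -605 + (-1 + (214 - 1*170)) = -605 + (-1 + (214 - 170)) = -605 + (-1 + 44) = -605 + 43 = -562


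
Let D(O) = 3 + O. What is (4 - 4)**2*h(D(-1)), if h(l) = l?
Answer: 0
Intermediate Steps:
(4 - 4)**2*h(D(-1)) = (4 - 4)**2*(3 - 1) = 0**2*2 = 0*2 = 0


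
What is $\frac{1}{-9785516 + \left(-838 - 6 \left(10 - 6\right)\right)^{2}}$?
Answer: $- \frac{1}{9042472} \approx -1.1059 \cdot 10^{-7}$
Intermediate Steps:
$\frac{1}{-9785516 + \left(-838 - 6 \left(10 - 6\right)\right)^{2}} = \frac{1}{-9785516 + \left(-838 - 24\right)^{2}} = \frac{1}{-9785516 + \left(-862\right)^{2}} = \frac{1}{-9785516 + 743044} = \frac{1}{-9042472} = - \frac{1}{9042472}$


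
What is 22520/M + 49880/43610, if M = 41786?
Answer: 153319144/91114373 ≈ 1.6827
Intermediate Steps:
22520/M + 49880/43610 = 22520/41786 + 49880/43610 = 22520*(1/41786) + 49880*(1/43610) = 11260/20893 + 4988/4361 = 153319144/91114373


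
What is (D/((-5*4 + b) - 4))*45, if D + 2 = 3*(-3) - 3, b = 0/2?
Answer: 105/4 ≈ 26.250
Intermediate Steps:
b = 0 (b = 0*(1/2) = 0)
D = -14 (D = -2 + (3*(-3) - 3) = -2 + (-9 - 3) = -2 - 12 = -14)
(D/((-5*4 + b) - 4))*45 = (-14/((-5*4 + 0) - 4))*45 = (-14/((-20 + 0) - 4))*45 = (-14/(-20 - 4))*45 = (-14/(-24))*45 = -1/24*(-14)*45 = (7/12)*45 = 105/4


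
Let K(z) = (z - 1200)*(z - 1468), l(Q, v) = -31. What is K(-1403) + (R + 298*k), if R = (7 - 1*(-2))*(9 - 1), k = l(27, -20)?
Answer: 7464047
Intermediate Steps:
k = -31
R = 72 (R = (7 + 2)*8 = 9*8 = 72)
K(z) = (-1468 + z)*(-1200 + z) (K(z) = (-1200 + z)*(-1468 + z) = (-1468 + z)*(-1200 + z))
K(-1403) + (R + 298*k) = (1761600 + (-1403)² - 2668*(-1403)) + (72 + 298*(-31)) = (1761600 + 1968409 + 3743204) + (72 - 9238) = 7473213 - 9166 = 7464047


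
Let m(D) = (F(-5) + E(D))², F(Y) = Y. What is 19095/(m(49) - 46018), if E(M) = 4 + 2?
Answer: -6365/15339 ≈ -0.41496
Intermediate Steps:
E(M) = 6
m(D) = 1 (m(D) = (-5 + 6)² = 1² = 1)
19095/(m(49) - 46018) = 19095/(1 - 46018) = 19095/(-46017) = 19095*(-1/46017) = -6365/15339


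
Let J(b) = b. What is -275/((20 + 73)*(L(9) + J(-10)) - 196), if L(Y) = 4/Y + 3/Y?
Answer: 825/3161 ≈ 0.26099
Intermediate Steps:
L(Y) = 7/Y
-275/((20 + 73)*(L(9) + J(-10)) - 196) = -275/((20 + 73)*(7/9 - 10) - 196) = -275/(93*(7*(⅑) - 10) - 196) = -275/(93*(7/9 - 10) - 196) = -275/(93*(-83/9) - 196) = -275/(-2573/3 - 196) = -275/(-3161/3) = -275*(-3/3161) = 825/3161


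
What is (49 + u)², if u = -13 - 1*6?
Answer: 900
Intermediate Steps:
u = -19 (u = -13 - 6 = -19)
(49 + u)² = (49 - 19)² = 30² = 900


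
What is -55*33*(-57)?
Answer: 103455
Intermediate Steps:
-55*33*(-57) = -1815*(-57) = 103455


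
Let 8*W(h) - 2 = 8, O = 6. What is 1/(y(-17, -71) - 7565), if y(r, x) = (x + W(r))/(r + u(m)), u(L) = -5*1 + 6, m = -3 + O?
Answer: -64/483881 ≈ -0.00013226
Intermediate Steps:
W(h) = 5/4 (W(h) = ¼ + (⅛)*8 = ¼ + 1 = 5/4)
m = 3 (m = -3 + 6 = 3)
u(L) = 1 (u(L) = -5 + 6 = 1)
y(r, x) = (5/4 + x)/(1 + r) (y(r, x) = (x + 5/4)/(r + 1) = (5/4 + x)/(1 + r))
1/(y(-17, -71) - 7565) = 1/((5/4 - 71)/(1 - 17) - 7565) = 1/(-279/4/(-16) - 7565) = 1/(-1/16*(-279/4) - 7565) = 1/(279/64 - 7565) = 1/(-483881/64) = -64/483881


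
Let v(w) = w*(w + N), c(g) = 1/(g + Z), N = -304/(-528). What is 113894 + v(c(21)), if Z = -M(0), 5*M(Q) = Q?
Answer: 61388882/539 ≈ 1.1389e+5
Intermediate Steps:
M(Q) = Q/5
Z = 0 (Z = -0/5 = -1*0 = 0)
N = 19/33 (N = -304*(-1/528) = 19/33 ≈ 0.57576)
c(g) = 1/g (c(g) = 1/(g + 0) = 1/g)
v(w) = w*(19/33 + w) (v(w) = w*(w + 19/33) = w*(19/33 + w))
113894 + v(c(21)) = 113894 + (1/33)*(19 + 33/21)/21 = 113894 + (1/33)*(1/21)*(19 + 33*(1/21)) = 113894 + (1/33)*(1/21)*(19 + 11/7) = 113894 + (1/33)*(1/21)*(144/7) = 113894 + 16/539 = 61388882/539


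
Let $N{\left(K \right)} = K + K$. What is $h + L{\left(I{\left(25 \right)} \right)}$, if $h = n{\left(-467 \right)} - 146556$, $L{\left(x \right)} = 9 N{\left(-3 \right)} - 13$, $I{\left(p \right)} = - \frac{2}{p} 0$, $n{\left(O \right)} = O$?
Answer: $-147090$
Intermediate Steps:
$I{\left(p \right)} = 0$
$N{\left(K \right)} = 2 K$
$L{\left(x \right)} = -67$ ($L{\left(x \right)} = 9 \cdot 2 \left(-3\right) - 13 = 9 \left(-6\right) - 13 = -54 - 13 = -67$)
$h = -147023$ ($h = -467 - 146556 = -147023$)
$h + L{\left(I{\left(25 \right)} \right)} = -147023 - 67 = -147090$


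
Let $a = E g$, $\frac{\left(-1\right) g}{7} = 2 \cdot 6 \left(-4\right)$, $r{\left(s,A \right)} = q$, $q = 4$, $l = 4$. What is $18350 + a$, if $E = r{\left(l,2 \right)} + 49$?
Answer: $36158$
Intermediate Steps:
$r{\left(s,A \right)} = 4$
$E = 53$ ($E = 4 + 49 = 53$)
$g = 336$ ($g = - 7 \cdot 2 \cdot 6 \left(-4\right) = - 7 \cdot 12 \left(-4\right) = \left(-7\right) \left(-48\right) = 336$)
$a = 17808$ ($a = 53 \cdot 336 = 17808$)
$18350 + a = 18350 + 17808 = 36158$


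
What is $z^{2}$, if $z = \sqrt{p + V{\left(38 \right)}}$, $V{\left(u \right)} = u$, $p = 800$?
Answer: $838$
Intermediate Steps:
$z = \sqrt{838}$ ($z = \sqrt{800 + 38} = \sqrt{838} \approx 28.948$)
$z^{2} = \left(\sqrt{838}\right)^{2} = 838$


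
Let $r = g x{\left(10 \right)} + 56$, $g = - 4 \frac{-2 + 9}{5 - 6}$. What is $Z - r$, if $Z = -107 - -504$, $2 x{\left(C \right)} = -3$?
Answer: $383$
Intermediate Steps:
$x{\left(C \right)} = - \frac{3}{2}$ ($x{\left(C \right)} = \frac{1}{2} \left(-3\right) = - \frac{3}{2}$)
$Z = 397$ ($Z = -107 + 504 = 397$)
$g = 28$ ($g = - 4 \frac{7}{-1} = - 4 \cdot 7 \left(-1\right) = \left(-4\right) \left(-7\right) = 28$)
$r = 14$ ($r = 28 \left(- \frac{3}{2}\right) + 56 = -42 + 56 = 14$)
$Z - r = 397 - 14 = 383$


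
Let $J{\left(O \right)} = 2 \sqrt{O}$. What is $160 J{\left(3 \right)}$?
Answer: $320 \sqrt{3} \approx 554.26$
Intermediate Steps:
$160 J{\left(3 \right)} = 160 \cdot 2 \sqrt{3} = 320 \sqrt{3}$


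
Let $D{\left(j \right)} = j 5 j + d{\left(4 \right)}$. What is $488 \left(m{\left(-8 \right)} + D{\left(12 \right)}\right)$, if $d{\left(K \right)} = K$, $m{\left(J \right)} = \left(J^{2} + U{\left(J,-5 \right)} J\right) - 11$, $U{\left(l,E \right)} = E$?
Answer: $398696$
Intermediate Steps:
$m{\left(J \right)} = -11 + J^{2} - 5 J$ ($m{\left(J \right)} = \left(J^{2} - 5 J\right) - 11 = -11 + J^{2} - 5 J$)
$D{\left(j \right)} = 4 + 5 j^{2}$ ($D{\left(j \right)} = j 5 j + 4 = 5 j^{2} + 4 = 4 + 5 j^{2}$)
$488 \left(m{\left(-8 \right)} + D{\left(12 \right)}\right) = 488 \left(\left(-11 + \left(-8\right)^{2} - -40\right) + \left(4 + 5 \cdot 12^{2}\right)\right) = 488 \left(\left(-11 + 64 + 40\right) + \left(4 + 5 \cdot 144\right)\right) = 488 \left(93 + \left(4 + 720\right)\right) = 488 \left(93 + 724\right) = 488 \cdot 817 = 398696$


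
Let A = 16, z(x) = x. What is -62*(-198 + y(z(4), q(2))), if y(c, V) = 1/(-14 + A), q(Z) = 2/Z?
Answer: 12245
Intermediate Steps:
y(c, V) = ½ (y(c, V) = 1/(-14 + 16) = 1/2 = ½)
-62*(-198 + y(z(4), q(2))) = -62*(-198 + ½) = -62*(-395/2) = 12245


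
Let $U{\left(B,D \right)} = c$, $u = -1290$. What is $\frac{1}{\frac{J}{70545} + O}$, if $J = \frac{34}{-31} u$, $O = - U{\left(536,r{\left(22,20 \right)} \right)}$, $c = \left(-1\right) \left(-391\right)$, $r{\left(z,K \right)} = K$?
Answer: $- \frac{145793}{57002139} \approx -0.0025577$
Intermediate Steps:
$c = 391$
$U{\left(B,D \right)} = 391$
$O = -391$ ($O = \left(-1\right) 391 = -391$)
$J = \frac{43860}{31}$ ($J = \frac{34}{-31} \left(-1290\right) = 34 \left(- \frac{1}{31}\right) \left(-1290\right) = \left(- \frac{34}{31}\right) \left(-1290\right) = \frac{43860}{31} \approx 1414.8$)
$\frac{1}{\frac{J}{70545} + O} = \frac{1}{\frac{43860}{31 \cdot 70545} - 391} = \frac{1}{\frac{43860}{31} \cdot \frac{1}{70545} - 391} = \frac{1}{\frac{2924}{145793} - 391} = \frac{1}{- \frac{57002139}{145793}} = - \frac{145793}{57002139}$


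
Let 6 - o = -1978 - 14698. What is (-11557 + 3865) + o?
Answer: 8990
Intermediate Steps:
o = 16682 (o = 6 - (-1978 - 14698) = 6 - 1*(-16676) = 6 + 16676 = 16682)
(-11557 + 3865) + o = (-11557 + 3865) + 16682 = -7692 + 16682 = 8990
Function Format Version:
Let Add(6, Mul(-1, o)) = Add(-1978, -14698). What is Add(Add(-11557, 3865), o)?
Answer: 8990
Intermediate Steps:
o = 16682 (o = Add(6, Mul(-1, Add(-1978, -14698))) = Add(6, Mul(-1, -16676)) = Add(6, 16676) = 16682)
Add(Add(-11557, 3865), o) = Add(Add(-11557, 3865), 16682) = Add(-7692, 16682) = 8990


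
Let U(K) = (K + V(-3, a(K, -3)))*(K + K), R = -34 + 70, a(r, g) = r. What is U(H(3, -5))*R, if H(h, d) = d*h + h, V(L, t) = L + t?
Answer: 23328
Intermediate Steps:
H(h, d) = h + d*h
R = 36
U(K) = 2*K*(-3 + 2*K) (U(K) = (K + (-3 + K))*(K + K) = (-3 + 2*K)*(2*K) = 2*K*(-3 + 2*K))
U(H(3, -5))*R = (2*(3*(1 - 5))*(-3 + 2*(3*(1 - 5))))*36 = (2*(3*(-4))*(-3 + 2*(3*(-4))))*36 = (2*(-12)*(-3 + 2*(-12)))*36 = (2*(-12)*(-3 - 24))*36 = (2*(-12)*(-27))*36 = 648*36 = 23328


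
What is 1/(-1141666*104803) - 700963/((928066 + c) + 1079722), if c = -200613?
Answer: -83870238231398649/216228528142800650 ≈ -0.38788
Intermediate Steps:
1/(-1141666*104803) - 700963/((928066 + c) + 1079722) = 1/(-1141666*104803) - 700963/((928066 - 200613) + 1079722) = -1/1141666*1/104803 - 700963/(727453 + 1079722) = -1/119650021798 - 700963/1807175 = -83870238231398649/216228528142800650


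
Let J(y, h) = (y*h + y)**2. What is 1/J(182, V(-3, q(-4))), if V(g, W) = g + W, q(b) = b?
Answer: 1/1192464 ≈ 8.3860e-7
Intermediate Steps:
V(g, W) = W + g
J(y, h) = (y + h*y)**2 (J(y, h) = (h*y + y)**2 = (y + h*y)**2)
1/J(182, V(-3, q(-4))) = 1/(182**2*(1 + (-4 - 3))**2) = 1/(33124*(1 - 7)**2) = 1/(33124*(-6)**2) = 1/(33124*36) = 1/1192464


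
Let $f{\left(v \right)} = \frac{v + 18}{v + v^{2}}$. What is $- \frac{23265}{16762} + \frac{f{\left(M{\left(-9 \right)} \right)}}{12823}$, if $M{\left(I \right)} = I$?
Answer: $- \frac{1193299999}{859756504} \approx -1.388$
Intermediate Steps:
$f{\left(v \right)} = \frac{18 + v}{v + v^{2}}$
$- \frac{23265}{16762} + \frac{f{\left(M{\left(-9 \right)} \right)}}{12823} = - \frac{23265}{16762} + \frac{\frac{1}{-9} \frac{1}{1 - 9} \left(18 - 9\right)}{12823} = \left(-23265\right) \frac{1}{16762} + \left(- \frac{1}{9}\right) \frac{1}{-8} \cdot 9 \cdot \frac{1}{12823} = - \frac{23265}{16762} + \left(- \frac{1}{9}\right) \left(- \frac{1}{8}\right) 9 \cdot \frac{1}{12823} = - \frac{23265}{16762} + \frac{1}{8} \cdot \frac{1}{12823} = - \frac{23265}{16762} + \frac{1}{102584} = - \frac{1193299999}{859756504}$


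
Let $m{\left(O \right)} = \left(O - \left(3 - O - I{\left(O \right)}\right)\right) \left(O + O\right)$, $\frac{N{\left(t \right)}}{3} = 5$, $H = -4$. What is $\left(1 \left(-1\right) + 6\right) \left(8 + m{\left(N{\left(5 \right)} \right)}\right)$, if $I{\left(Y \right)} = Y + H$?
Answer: $5740$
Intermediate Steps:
$I{\left(Y \right)} = -4 + Y$ ($I{\left(Y \right)} = Y - 4 = -4 + Y$)
$N{\left(t \right)} = 15$ ($N{\left(t \right)} = 3 \cdot 5 = 15$)
$m{\left(O \right)} = 2 O \left(-7 + 3 O\right)$ ($m{\left(O \right)} = \left(O + \left(\left(O + \left(-4 + O\right)\right) - 3\right)\right) \left(O + O\right) = \left(O + \left(\left(-4 + 2 O\right) - 3\right)\right) 2 O = \left(O + \left(-7 + 2 O\right)\right) 2 O = \left(-7 + 3 O\right) 2 O = 2 O \left(-7 + 3 O\right)$)
$\left(1 \left(-1\right) + 6\right) \left(8 + m{\left(N{\left(5 \right)} \right)}\right) = \left(1 \left(-1\right) + 6\right) \left(8 + 2 \cdot 15 \left(-7 + 3 \cdot 15\right)\right) = \left(-1 + 6\right) \left(8 + 2 \cdot 15 \left(-7 + 45\right)\right) = 5 \left(8 + 2 \cdot 15 \cdot 38\right) = 5 \left(8 + 1140\right) = 5 \cdot 1148 = 5740$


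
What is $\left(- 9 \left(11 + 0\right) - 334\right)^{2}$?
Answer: $187489$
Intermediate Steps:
$\left(- 9 \left(11 + 0\right) - 334\right)^{2} = \left(\left(-9\right) 11 - 334\right)^{2} = \left(-99 - 334\right)^{2} = \left(-433\right)^{2} = 187489$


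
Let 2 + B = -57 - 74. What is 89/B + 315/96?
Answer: 11117/4256 ≈ 2.6121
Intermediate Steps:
B = -133 (B = -2 + (-57 - 74) = -2 - 131 = -133)
89/B + 315/96 = 89/(-133) + 315/96 = 89*(-1/133) + 315*(1/96) = -89/133 + 105/32 = 11117/4256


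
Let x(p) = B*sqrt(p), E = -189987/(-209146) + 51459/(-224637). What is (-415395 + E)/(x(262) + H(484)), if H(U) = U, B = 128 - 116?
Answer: -112449488314253585/109919818326584 + 2788003842502155*sqrt(262)/109919818326584 ≈ -612.46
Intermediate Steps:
B = 12
E = 1519793605/2237234762 (E = -189987*(-1/209146) + 51459*(-1/224637) = 27141/29878 - 17153/74879 = 1519793605/2237234762 ≈ 0.67932)
x(p) = 12*sqrt(p)
(-415395 + E)/(x(262) + H(484)) = (-415395 + 1519793605/2237234762)/(12*sqrt(262) + 484) = -929334614167385/(2237234762*(484 + 12*sqrt(262)))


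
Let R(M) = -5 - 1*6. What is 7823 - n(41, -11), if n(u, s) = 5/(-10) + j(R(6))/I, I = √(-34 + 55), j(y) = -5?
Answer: 15647/2 + 5*√21/21 ≈ 7824.6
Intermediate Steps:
R(M) = -11 (R(M) = -5 - 6 = -11)
I = √21 ≈ 4.5826
n(u, s) = -½ - 5*√21/21 (n(u, s) = 5/(-10) - 5*√21/21 = 5*(-⅒) - 5*√21/21 = -½ - 5*√21/21)
7823 - n(41, -11) = 7823 - (-½ - 5*√21/21) = 7823 + (½ + 5*√21/21) = 15647/2 + 5*√21/21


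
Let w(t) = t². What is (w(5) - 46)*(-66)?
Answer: 1386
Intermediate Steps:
(w(5) - 46)*(-66) = (5² - 46)*(-66) = (25 - 46)*(-66) = -21*(-66) = 1386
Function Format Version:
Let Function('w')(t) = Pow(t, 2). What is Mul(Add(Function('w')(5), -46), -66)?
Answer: 1386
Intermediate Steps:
Mul(Add(Function('w')(5), -46), -66) = Mul(Add(Pow(5, 2), -46), -66) = Mul(Add(25, -46), -66) = Mul(-21, -66) = 1386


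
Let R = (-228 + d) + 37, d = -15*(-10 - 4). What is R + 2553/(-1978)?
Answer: 1523/86 ≈ 17.709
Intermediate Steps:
d = 210 (d = -15*(-14) = 210)
R = 19 (R = (-228 + 210) + 37 = -18 + 37 = 19)
R + 2553/(-1978) = 19 + 2553/(-1978) = 19 + 2553*(-1/1978) = 19 - 111/86 = 1523/86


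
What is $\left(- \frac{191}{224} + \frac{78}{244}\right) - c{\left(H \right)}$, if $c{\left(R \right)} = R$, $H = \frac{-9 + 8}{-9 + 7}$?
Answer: $- \frac{14115}{13664} \approx -1.033$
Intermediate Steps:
$H = \frac{1}{2}$ ($H = - \frac{1}{-2} = \left(-1\right) \left(- \frac{1}{2}\right) = \frac{1}{2} \approx 0.5$)
$\left(- \frac{191}{224} + \frac{78}{244}\right) - c{\left(H \right)} = \left(- \frac{191}{224} + \frac{78}{244}\right) - \frac{1}{2} = \left(\left(-191\right) \frac{1}{224} + 78 \cdot \frac{1}{244}\right) - \frac{1}{2} = \left(- \frac{191}{224} + \frac{39}{122}\right) - \frac{1}{2} = - \frac{7283}{13664} - \frac{1}{2} = - \frac{14115}{13664}$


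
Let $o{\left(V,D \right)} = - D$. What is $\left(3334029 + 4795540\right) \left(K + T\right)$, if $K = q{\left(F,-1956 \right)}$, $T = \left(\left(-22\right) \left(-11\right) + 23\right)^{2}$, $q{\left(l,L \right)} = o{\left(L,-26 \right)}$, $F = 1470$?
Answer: $571110351819$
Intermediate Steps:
$q{\left(l,L \right)} = 26$ ($q{\left(l,L \right)} = \left(-1\right) \left(-26\right) = 26$)
$T = 70225$ ($T = \left(242 + 23\right)^{2} = 265^{2} = 70225$)
$K = 26$
$\left(3334029 + 4795540\right) \left(K + T\right) = \left(3334029 + 4795540\right) \left(26 + 70225\right) = 8129569 \cdot 70251 = 571110351819$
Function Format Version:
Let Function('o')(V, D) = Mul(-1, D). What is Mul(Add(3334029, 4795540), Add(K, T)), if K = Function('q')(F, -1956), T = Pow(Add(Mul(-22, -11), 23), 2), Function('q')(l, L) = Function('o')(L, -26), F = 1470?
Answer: 571110351819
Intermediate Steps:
Function('q')(l, L) = 26 (Function('q')(l, L) = Mul(-1, -26) = 26)
T = 70225 (T = Pow(Add(242, 23), 2) = Pow(265, 2) = 70225)
K = 26
Mul(Add(3334029, 4795540), Add(K, T)) = Mul(Add(3334029, 4795540), Add(26, 70225)) = Mul(8129569, 70251) = 571110351819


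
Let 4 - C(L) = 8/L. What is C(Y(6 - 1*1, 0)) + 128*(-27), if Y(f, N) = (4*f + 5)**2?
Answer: -2157508/625 ≈ -3452.0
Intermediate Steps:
Y(f, N) = (5 + 4*f)**2
C(L) = 4 - 8/L
C(Y(6 - 1*1, 0)) + 128*(-27) = (4 - 8/(5 + 4*(6 - 1*1))**2) + 128*(-27) = (4 - 8/(5 + 4*(6 - 1))**2) - 3456 = (4 - 8/(5 + 4*5)**2) - 3456 = (4 - 8/(5 + 20)**2) - 3456 = (4 - 8/(25**2)) - 3456 = (4 - 8/625) - 3456 = 2492/625 - 3456 = -2157508/625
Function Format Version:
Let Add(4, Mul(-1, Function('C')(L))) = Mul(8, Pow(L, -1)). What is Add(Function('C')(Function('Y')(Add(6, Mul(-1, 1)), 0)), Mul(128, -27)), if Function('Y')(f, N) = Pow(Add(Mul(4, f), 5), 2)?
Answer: Rational(-2157508, 625) ≈ -3452.0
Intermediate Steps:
Function('Y')(f, N) = Pow(Add(5, Mul(4, f)), 2)
Function('C')(L) = Add(4, Mul(-8, Pow(L, -1))) (Function('C')(L) = Add(4, Mul(-1, Mul(8, Pow(L, -1)))) = Add(4, Mul(-8, Pow(L, -1))))
Add(Function('C')(Function('Y')(Add(6, Mul(-1, 1)), 0)), Mul(128, -27)) = Add(Add(4, Mul(-8, Pow(Pow(Add(5, Mul(4, Add(6, Mul(-1, 1)))), 2), -1))), Mul(128, -27)) = Add(Add(4, Mul(-8, Pow(Pow(Add(5, Mul(4, Add(6, -1))), 2), -1))), -3456) = Add(Add(4, Mul(-8, Pow(Pow(Add(5, Mul(4, 5)), 2), -1))), -3456) = Add(Add(4, Mul(-8, Pow(Pow(Add(5, 20), 2), -1))), -3456) = Add(Add(4, Mul(-8, Pow(Pow(25, 2), -1))), -3456) = Add(Add(4, Mul(-8, Pow(625, -1))), -3456) = Add(Add(4, Mul(-8, Rational(1, 625))), -3456) = Add(Add(4, Rational(-8, 625)), -3456) = Add(Rational(2492, 625), -3456) = Rational(-2157508, 625)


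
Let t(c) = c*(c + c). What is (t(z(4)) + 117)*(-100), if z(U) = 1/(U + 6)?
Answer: -11702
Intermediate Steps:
z(U) = 1/(6 + U)
t(c) = 2*c² (t(c) = c*(2*c) = 2*c²)
(t(z(4)) + 117)*(-100) = (2*(1/(6 + 4))² + 117)*(-100) = (2*(1/10)² + 117)*(-100) = (2*(⅒)² + 117)*(-100) = (2*(1/100) + 117)*(-100) = (1/50 + 117)*(-100) = (5851/50)*(-100) = -11702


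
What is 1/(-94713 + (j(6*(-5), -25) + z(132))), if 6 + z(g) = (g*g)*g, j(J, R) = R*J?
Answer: 1/2205999 ≈ 4.5331e-7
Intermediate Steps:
j(J, R) = J*R
z(g) = -6 + g**3 (z(g) = -6 + (g*g)*g = -6 + g**2*g = -6 + g**3)
1/(-94713 + (j(6*(-5), -25) + z(132))) = 1/(-94713 + ((6*(-5))*(-25) + (-6 + 132**3))) = 1/(-94713 + (-30*(-25) + (-6 + 2299968))) = 1/(-94713 + (750 + 2299962)) = 1/(-94713 + 2300712) = 1/2205999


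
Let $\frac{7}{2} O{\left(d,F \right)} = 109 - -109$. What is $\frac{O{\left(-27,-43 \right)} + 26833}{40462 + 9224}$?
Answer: $\frac{188267}{347802} \approx 0.54131$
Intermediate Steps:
$O{\left(d,F \right)} = \frac{436}{7}$ ($O{\left(d,F \right)} = \frac{2 \left(109 - -109\right)}{7} = \frac{2 \left(109 + 109\right)}{7} = \frac{2}{7} \cdot 218 = \frac{436}{7}$)
$\frac{O{\left(-27,-43 \right)} + 26833}{40462 + 9224} = \frac{\frac{436}{7} + 26833}{40462 + 9224} = \frac{188267}{7 \cdot 49686} = \frac{188267}{7} \cdot \frac{1}{49686} = \frac{188267}{347802}$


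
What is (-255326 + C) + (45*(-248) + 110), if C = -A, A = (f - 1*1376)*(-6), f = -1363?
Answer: -282810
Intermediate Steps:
A = 16434 (A = (-1363 - 1*1376)*(-6) = (-1363 - 1376)*(-6) = -2739*(-6) = 16434)
C = -16434 (C = -1*16434 = -16434)
(-255326 + C) + (45*(-248) + 110) = (-255326 - 16434) + (45*(-248) + 110) = -271760 + (-11160 + 110) = -271760 - 11050 = -282810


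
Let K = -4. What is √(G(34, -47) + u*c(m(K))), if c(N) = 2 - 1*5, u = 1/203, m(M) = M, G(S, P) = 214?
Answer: 11*√72877/203 ≈ 14.628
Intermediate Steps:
u = 1/203 ≈ 0.0049261
c(N) = -3 (c(N) = 2 - 5 = -3)
√(G(34, -47) + u*c(m(K))) = √(214 + (1/203)*(-3)) = √(214 - 3/203) = √(43439/203) = 11*√72877/203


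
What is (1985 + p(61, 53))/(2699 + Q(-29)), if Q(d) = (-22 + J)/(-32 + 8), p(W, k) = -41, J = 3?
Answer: 46656/64795 ≈ 0.72006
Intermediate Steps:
Q(d) = 19/24 (Q(d) = (-22 + 3)/(-32 + 8) = -19/(-24) = -19*(-1/24) = 19/24)
(1985 + p(61, 53))/(2699 + Q(-29)) = (1985 - 41)/(2699 + 19/24) = 1944/(64795/24) = 1944*(24/64795) = 46656/64795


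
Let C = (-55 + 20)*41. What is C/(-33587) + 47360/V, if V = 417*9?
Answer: 1596065875/126052011 ≈ 12.662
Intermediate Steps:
V = 3753
C = -1435 (C = -35*41 = -1435)
C/(-33587) + 47360/V = -1435/(-33587) + 47360/3753 = -1435*(-1/33587) + 47360*(1/3753) = 1435/33587 + 47360/3753 = 1596065875/126052011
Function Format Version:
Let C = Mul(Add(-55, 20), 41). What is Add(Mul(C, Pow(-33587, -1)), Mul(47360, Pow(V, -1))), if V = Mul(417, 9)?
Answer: Rational(1596065875, 126052011) ≈ 12.662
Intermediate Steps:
V = 3753
C = -1435 (C = Mul(-35, 41) = -1435)
Add(Mul(C, Pow(-33587, -1)), Mul(47360, Pow(V, -1))) = Add(Mul(-1435, Pow(-33587, -1)), Mul(47360, Pow(3753, -1))) = Add(Mul(-1435, Rational(-1, 33587)), Mul(47360, Rational(1, 3753))) = Add(Rational(1435, 33587), Rational(47360, 3753)) = Rational(1596065875, 126052011)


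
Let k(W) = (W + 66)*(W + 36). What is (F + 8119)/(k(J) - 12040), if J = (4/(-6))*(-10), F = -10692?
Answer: 23157/80456 ≈ 0.28782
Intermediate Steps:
J = 20/3 (J = (4*(-⅙))*(-10) = -⅔*(-10) = 20/3 ≈ 6.6667)
k(W) = (36 + W)*(66 + W) (k(W) = (66 + W)*(36 + W) = (36 + W)*(66 + W))
(F + 8119)/(k(J) - 12040) = (-10692 + 8119)/((2376 + (20/3)² + 102*(20/3)) - 12040) = -2573/((2376 + 400/9 + 680) - 12040) = -2573/(27904/9 - 12040) = -2573/(-80456/9) = -2573*(-9/80456) = 23157/80456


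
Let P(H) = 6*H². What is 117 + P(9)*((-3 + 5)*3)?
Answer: 3033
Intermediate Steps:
117 + P(9)*((-3 + 5)*3) = 117 + (6*9²)*((-3 + 5)*3) = 117 + (6*81)*(2*3) = 117 + 486*6 = 117 + 2916 = 3033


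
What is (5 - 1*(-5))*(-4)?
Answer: -40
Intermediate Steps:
(5 - 1*(-5))*(-4) = (5 + 5)*(-4) = 10*(-4) = -40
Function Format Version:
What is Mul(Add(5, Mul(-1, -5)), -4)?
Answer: -40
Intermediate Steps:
Mul(Add(5, Mul(-1, -5)), -4) = Mul(Add(5, 5), -4) = Mul(10, -4) = -40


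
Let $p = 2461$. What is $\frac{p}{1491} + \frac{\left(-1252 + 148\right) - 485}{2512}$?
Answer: $\frac{3812833}{3745392} \approx 1.018$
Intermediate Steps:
$\frac{p}{1491} + \frac{\left(-1252 + 148\right) - 485}{2512} = \frac{2461}{1491} + \frac{\left(-1252 + 148\right) - 485}{2512} = 2461 \cdot \frac{1}{1491} + \left(-1104 - 485\right) \frac{1}{2512} = \frac{2461}{1491} - \frac{1589}{2512} = \frac{3812833}{3745392}$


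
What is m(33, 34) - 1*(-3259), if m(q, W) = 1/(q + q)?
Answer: 215095/66 ≈ 3259.0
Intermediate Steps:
m(q, W) = 1/(2*q)
m(33, 34) - 1*(-3259) = (½)/33 - 1*(-3259) = (½)*(1/33) + 3259 = 1/66 + 3259 = 215095/66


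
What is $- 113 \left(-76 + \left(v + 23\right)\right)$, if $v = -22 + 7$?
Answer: $7684$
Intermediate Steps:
$v = -15$
$- 113 \left(-76 + \left(v + 23\right)\right) = - 113 \left(-76 + \left(-15 + 23\right)\right) = - 113 \left(-76 + 8\right) = \left(-113\right) \left(-68\right) = 7684$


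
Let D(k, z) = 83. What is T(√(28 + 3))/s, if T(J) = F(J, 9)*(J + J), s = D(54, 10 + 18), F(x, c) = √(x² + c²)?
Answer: 8*√217/83 ≈ 1.4198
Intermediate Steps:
F(x, c) = √(c² + x²)
s = 83
T(J) = 2*J*√(81 + J²) (T(J) = √(9² + J²)*(J + J) = √(81 + J²)*(2*J) = 2*J*√(81 + J²))
T(√(28 + 3))/s = (2*√(28 + 3)*√(81 + (√(28 + 3))²))/83 = (2*√31*√(81 + (√31)²))*(1/83) = (2*√31*√(81 + 31))*(1/83) = (2*√31*√112)*(1/83) = (2*√31*(4*√7))*(1/83) = (8*√217)*(1/83) = 8*√217/83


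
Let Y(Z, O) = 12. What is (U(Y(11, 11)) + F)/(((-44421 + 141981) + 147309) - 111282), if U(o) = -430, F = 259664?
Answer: 259234/133587 ≈ 1.9406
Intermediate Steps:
(U(Y(11, 11)) + F)/(((-44421 + 141981) + 147309) - 111282) = (-430 + 259664)/(((-44421 + 141981) + 147309) - 111282) = 259234/((97560 + 147309) - 111282) = 259234/(244869 - 111282) = 259234/133587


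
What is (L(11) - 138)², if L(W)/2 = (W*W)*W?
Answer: 6370576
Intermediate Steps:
L(W) = 2*W³ (L(W) = 2*((W*W)*W) = 2*(W²*W) = 2*W³)
(L(11) - 138)² = (2*11³ - 138)² = (2*1331 - 138)² = (2662 - 138)² = 2524² = 6370576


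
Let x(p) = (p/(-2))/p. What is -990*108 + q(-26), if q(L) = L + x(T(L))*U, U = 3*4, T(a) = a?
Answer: -106952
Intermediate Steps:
U = 12
x(p) = -½ (x(p) = (p*(-½))/p = (-p/2)/p = -½)
q(L) = -6 + L (q(L) = L - ½*12 = L - 6 = -6 + L)
-990*108 + q(-26) = -990*108 + (-6 - 26) = -106920 - 32 = -106952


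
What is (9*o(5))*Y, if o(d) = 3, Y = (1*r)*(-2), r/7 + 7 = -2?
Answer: 3402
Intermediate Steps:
r = -63 (r = -49 + 7*(-2) = -49 - 14 = -63)
Y = 126 (Y = (1*(-63))*(-2) = -63*(-2) = 126)
(9*o(5))*Y = (9*3)*126 = 27*126 = 3402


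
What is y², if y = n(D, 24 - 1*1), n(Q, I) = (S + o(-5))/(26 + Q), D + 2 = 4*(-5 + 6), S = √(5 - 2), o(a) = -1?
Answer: 1/196 - √3/392 ≈ 0.00068354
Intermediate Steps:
S = √3 ≈ 1.7320
D = 2 (D = -2 + 4*(-5 + 6) = -2 + 4*1 = -2 + 4 = 2)
n(Q, I) = (-1 + √3)/(26 + Q) (n(Q, I) = (√3 - 1)/(26 + Q) = (-1 + √3)/(26 + Q))
y = -1/28 + √3/28 (y = (-1 + √3)/(26 + 2) = (-1 + √3)/28 = -1/28 + √3/28 ≈ 0.026145)
y² = (-1/28 + √3/28)²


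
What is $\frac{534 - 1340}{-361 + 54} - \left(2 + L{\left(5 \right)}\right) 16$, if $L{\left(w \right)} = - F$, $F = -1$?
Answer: $- \frac{13930}{307} \approx -45.375$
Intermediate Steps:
$L{\left(w \right)} = 1$ ($L{\left(w \right)} = \left(-1\right) \left(-1\right) = 1$)
$\frac{534 - 1340}{-361 + 54} - \left(2 + L{\left(5 \right)}\right) 16 = \frac{534 - 1340}{-361 + 54} - \left(2 + 1\right) 16 = - \frac{806}{-307} - 3 \cdot 16 = \left(-806\right) \left(- \frac{1}{307}\right) - 48 = \frac{806}{307} - 48 = - \frac{13930}{307}$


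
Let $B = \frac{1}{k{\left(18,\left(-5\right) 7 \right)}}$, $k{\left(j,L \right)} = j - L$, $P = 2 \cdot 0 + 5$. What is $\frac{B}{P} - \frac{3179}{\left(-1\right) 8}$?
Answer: $\frac{842443}{2120} \approx 397.38$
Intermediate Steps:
$P = 5$ ($P = 0 + 5 = 5$)
$B = \frac{1}{53}$ ($B = \frac{1}{18 - \left(-5\right) 7} = \frac{1}{18 - -35} = \frac{1}{18 + 35} = \frac{1}{53} \approx 0.018868$)
$\frac{B}{P} - \frac{3179}{\left(-1\right) 8} = \frac{1}{53 \cdot 5} - \frac{3179}{\left(-1\right) 8} = \frac{1}{53} \cdot \frac{1}{5} - \frac{3179}{-8} = \frac{1}{265} - - \frac{3179}{8} = \frac{1}{265} + \frac{3179}{8} = \frac{842443}{2120}$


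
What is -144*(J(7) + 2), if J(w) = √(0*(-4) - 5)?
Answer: -288 - 144*I*√5 ≈ -288.0 - 321.99*I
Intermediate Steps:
J(w) = I*√5 (J(w) = √(0 - 5) = √(-5) = I*√5)
-144*(J(7) + 2) = -144*(I*√5 + 2) = -144*(2 + I*√5) = -288 - 144*I*√5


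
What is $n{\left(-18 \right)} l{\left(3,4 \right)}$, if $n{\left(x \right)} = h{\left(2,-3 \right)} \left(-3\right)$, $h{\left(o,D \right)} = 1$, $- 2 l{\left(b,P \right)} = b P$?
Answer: $18$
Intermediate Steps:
$l{\left(b,P \right)} = - \frac{P b}{2}$ ($l{\left(b,P \right)} = - \frac{b P}{2} = - \frac{P b}{2}$)
$n{\left(x \right)} = -3$ ($n{\left(x \right)} = 1 \left(-3\right) = -3$)
$n{\left(-18 \right)} l{\left(3,4 \right)} = - 3 \left(\left(- \frac{1}{2}\right) 4 \cdot 3\right) = \left(-3\right) \left(-6\right) = 18$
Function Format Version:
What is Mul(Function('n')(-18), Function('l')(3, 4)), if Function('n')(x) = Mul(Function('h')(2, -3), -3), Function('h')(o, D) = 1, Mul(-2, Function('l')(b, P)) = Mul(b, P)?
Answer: 18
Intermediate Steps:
Function('l')(b, P) = Mul(Rational(-1, 2), P, b) (Function('l')(b, P) = Mul(Rational(-1, 2), Mul(b, P)) = Mul(Rational(-1, 2), Mul(P, b)) = Mul(Rational(-1, 2), P, b))
Function('n')(x) = -3 (Function('n')(x) = Mul(1, -3) = -3)
Mul(Function('n')(-18), Function('l')(3, 4)) = Mul(-3, Mul(Rational(-1, 2), 4, 3)) = Mul(-3, -6) = 18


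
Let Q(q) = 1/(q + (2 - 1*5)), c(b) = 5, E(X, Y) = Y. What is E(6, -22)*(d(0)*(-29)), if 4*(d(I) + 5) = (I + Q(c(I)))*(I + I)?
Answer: -3190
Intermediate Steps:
Q(q) = 1/(-3 + q) (Q(q) = 1/(q + (2 - 5)) = 1/(q - 3) = 1/(-3 + q))
d(I) = -5 + I*(1/2 + I)/2 (d(I) = -5 + ((I + 1/(-3 + 5))*(I + I))/4 = -5 + ((I + 1/2)*(2*I))/4 = -5 + ((1/2 + I)*(2*I))/4 = -5 + (2*I*(1/2 + I))/4 = -5 + I*(1/2 + I)/2)
E(6, -22)*(d(0)*(-29)) = -22*(-5 + (1/2)*0**2 + (1/4)*0)*(-29) = -22*(-5 + (1/2)*0 + 0)*(-29) = -22*(-5 + 0 + 0)*(-29) = -(-110)*(-29) = -22*145 = -3190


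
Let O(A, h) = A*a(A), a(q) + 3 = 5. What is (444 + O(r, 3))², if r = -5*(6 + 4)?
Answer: 118336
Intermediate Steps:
r = -50 (r = -5*10 = -50)
a(q) = 2 (a(q) = -3 + 5 = 2)
O(A, h) = 2*A (O(A, h) = A*2 = 2*A)
(444 + O(r, 3))² = (444 + 2*(-50))² = (444 - 100)² = 344² = 118336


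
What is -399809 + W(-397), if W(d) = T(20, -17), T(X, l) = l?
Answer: -399826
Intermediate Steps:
W(d) = -17
-399809 + W(-397) = -399809 - 17 = -399826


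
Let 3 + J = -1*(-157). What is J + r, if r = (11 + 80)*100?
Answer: 9254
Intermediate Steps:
J = 154 (J = -3 - 1*(-157) = -3 + 157 = 154)
r = 9100 (r = 91*100 = 9100)
J + r = 154 + 9100 = 9254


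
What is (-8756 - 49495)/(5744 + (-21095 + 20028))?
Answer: -19417/1559 ≈ -12.455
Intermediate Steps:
(-8756 - 49495)/(5744 + (-21095 + 20028)) = -58251/(5744 - 1067) = -58251/4677 = -58251*1/4677 = -19417/1559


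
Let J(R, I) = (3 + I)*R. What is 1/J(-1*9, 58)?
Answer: -1/549 ≈ -0.0018215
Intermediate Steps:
J(R, I) = R*(3 + I)
1/J(-1*9, 58) = 1/((-1*9)*(3 + 58)) = 1/(-9*61) = 1/(-549) = -1/549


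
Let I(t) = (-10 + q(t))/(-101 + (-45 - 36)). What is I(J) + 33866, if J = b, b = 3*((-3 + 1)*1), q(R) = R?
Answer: 3081814/91 ≈ 33866.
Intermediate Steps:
b = -6 (b = 3*(-2*1) = 3*(-2) = -6)
J = -6
I(t) = 5/91 - t/182 (I(t) = (-10 + t)/(-101 + (-45 - 36)) = (-10 + t)/(-101 - 81) = (-10 + t)/(-182) = (-10 + t)*(-1/182) = 5/91 - t/182)
I(J) + 33866 = (5/91 - 1/182*(-6)) + 33866 = (5/91 + 3/91) + 33866 = 8/91 + 33866 = 3081814/91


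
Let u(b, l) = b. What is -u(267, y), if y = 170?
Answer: -267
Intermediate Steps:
-u(267, y) = -1*267 = -267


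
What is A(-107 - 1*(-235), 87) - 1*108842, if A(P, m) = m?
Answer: -108755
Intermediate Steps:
A(-107 - 1*(-235), 87) - 1*108842 = 87 - 1*108842 = 87 - 108842 = -108755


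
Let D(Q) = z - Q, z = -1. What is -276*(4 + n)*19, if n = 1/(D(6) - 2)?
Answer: -61180/3 ≈ -20393.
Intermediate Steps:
D(Q) = -1 - Q
n = -1/9 (n = 1/((-1 - 1*6) - 2) = 1/((-1 - 6) - 2) = 1/(-7 - 2) = 1/(-9) = -1/9 ≈ -0.11111)
-276*(4 + n)*19 = -276*(4 - 1/9)*19 = -3220*19/3 = -276*665/9 = -61180/3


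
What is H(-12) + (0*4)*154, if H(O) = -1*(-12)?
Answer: 12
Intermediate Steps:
H(O) = 12
H(-12) + (0*4)*154 = 12 + (0*4)*154 = 12 + 0*154 = 12 + 0 = 12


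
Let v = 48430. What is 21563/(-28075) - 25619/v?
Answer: -352709903/271934450 ≈ -1.2970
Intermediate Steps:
21563/(-28075) - 25619/v = 21563/(-28075) - 25619/48430 = 21563*(-1/28075) - 25619*1/48430 = -21563/28075 - 25619/48430 = -352709903/271934450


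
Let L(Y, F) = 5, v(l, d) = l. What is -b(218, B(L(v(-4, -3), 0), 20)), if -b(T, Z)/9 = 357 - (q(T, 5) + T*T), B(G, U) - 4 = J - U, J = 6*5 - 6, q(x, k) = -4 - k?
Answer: -424422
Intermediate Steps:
J = 24 (J = 30 - 6 = 24)
B(G, U) = 28 - U (B(G, U) = 4 + (24 - U) = 28 - U)
b(T, Z) = -3294 + 9*T² (b(T, Z) = -9*(357 - ((-4 - 1*5) + T*T)) = -9*(357 - ((-4 - 5) + T²)) = -9*(357 - (-9 + T²)) = -9*(357 + (9 - T²)) = -9*(366 - T²) = -3294 + 9*T²)
-b(218, B(L(v(-4, -3), 0), 20)) = -(-3294 + 9*218²) = -(-3294 + 9*47524) = -(-3294 + 427716) = -1*424422 = -424422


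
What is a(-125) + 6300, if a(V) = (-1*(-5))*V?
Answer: 5675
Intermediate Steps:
a(V) = 5*V
a(-125) + 6300 = 5*(-125) + 6300 = -625 + 6300 = 5675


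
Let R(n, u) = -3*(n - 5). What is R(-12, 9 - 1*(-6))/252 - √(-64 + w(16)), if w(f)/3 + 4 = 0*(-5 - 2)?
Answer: 17/84 - 2*I*√19 ≈ 0.20238 - 8.7178*I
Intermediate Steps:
R(n, u) = 15 - 3*n (R(n, u) = -3*(-5 + n) = 15 - 3*n)
w(f) = -12 (w(f) = -12 + 3*(0*(-5 - 2)) = -12 + 3*(0*(-7)) = -12 + 3*0 = -12 + 0 = -12)
R(-12, 9 - 1*(-6))/252 - √(-64 + w(16)) = (15 - 3*(-12))/252 - √(-64 - 12) = (15 + 36)*(1/252) - √(-76) = 51*(1/252) - 2*I*√19 = 17/84 - 2*I*√19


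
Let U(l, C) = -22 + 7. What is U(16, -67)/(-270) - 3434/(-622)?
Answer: 31217/5598 ≈ 5.5765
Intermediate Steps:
U(l, C) = -15
U(16, -67)/(-270) - 3434/(-622) = -15/(-270) - 3434/(-622) = -15*(-1/270) - 3434*(-1/622) = 1/18 + 1717/311 = 31217/5598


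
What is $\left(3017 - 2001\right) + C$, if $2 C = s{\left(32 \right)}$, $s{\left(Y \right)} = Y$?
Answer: $1032$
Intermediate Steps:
$C = 16$ ($C = \frac{1}{2} \cdot 32 = 16$)
$\left(3017 - 2001\right) + C = \left(3017 - 2001\right) + 16 = 1016 + 16 = 1032$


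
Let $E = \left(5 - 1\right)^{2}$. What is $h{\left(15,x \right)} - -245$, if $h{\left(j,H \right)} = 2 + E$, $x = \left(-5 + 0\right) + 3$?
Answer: $263$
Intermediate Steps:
$E = 16$ ($E = 4^{2} = 16$)
$x = -2$ ($x = -5 + 3 = -2$)
$h{\left(j,H \right)} = 18$ ($h{\left(j,H \right)} = 2 + 16 = 18$)
$h{\left(15,x \right)} - -245 = 18 - -245 = 18 + 245 = 263$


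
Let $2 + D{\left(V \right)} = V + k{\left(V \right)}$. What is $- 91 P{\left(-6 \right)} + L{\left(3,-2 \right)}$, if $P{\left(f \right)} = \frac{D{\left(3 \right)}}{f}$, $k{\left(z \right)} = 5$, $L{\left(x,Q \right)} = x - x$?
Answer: $91$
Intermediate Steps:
$L{\left(x,Q \right)} = 0$
$D{\left(V \right)} = 3 + V$ ($D{\left(V \right)} = -2 + \left(V + 5\right) = -2 + \left(5 + V\right) = 3 + V$)
$P{\left(f \right)} = \frac{6}{f}$ ($P{\left(f \right)} = \frac{3 + 3}{f} = \frac{6}{f}$)
$- 91 P{\left(-6 \right)} + L{\left(3,-2 \right)} = - 91 \frac{6}{-6} + 0 = - 91 \cdot 6 \left(- \frac{1}{6}\right) + 0 = \left(-91\right) \left(-1\right) + 0 = 91 + 0 = 91$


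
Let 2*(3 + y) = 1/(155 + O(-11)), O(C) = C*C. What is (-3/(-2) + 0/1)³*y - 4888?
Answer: -7210031/1472 ≈ -4898.1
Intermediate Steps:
O(C) = C²
y = -1655/552 (y = -3 + 1/(2*(155 + (-11)²)) = -3 + 1/(2*(155 + 121)) = -3 + (½)/276 = -3 + (½)*(1/276) = -3 + 1/552 = -1655/552 ≈ -2.9982)
(-3/(-2) + 0/1)³*y - 4888 = (-3/(-2) + 0/1)³*(-1655/552) - 4888 = (-3*(-½) + 0*1)³*(-1655/552) - 4888 = (3/2 + 0)³*(-1655/552) - 4888 = (3/2)³*(-1655/552) - 4888 = (27/8)*(-1655/552) - 4888 = -14895/1472 - 4888 = -7210031/1472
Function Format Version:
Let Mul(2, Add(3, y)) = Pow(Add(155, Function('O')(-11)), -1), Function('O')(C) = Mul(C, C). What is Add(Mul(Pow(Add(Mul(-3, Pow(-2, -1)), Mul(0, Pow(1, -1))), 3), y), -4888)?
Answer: Rational(-7210031, 1472) ≈ -4898.1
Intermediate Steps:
Function('O')(C) = Pow(C, 2)
y = Rational(-1655, 552) (y = Add(-3, Mul(Rational(1, 2), Pow(Add(155, Pow(-11, 2)), -1))) = Add(-3, Mul(Rational(1, 2), Pow(Add(155, 121), -1))) = Add(-3, Mul(Rational(1, 2), Pow(276, -1))) = Add(-3, Mul(Rational(1, 2), Rational(1, 276))) = Add(-3, Rational(1, 552)) = Rational(-1655, 552) ≈ -2.9982)
Add(Mul(Pow(Add(Mul(-3, Pow(-2, -1)), Mul(0, Pow(1, -1))), 3), y), -4888) = Add(Mul(Pow(Add(Mul(-3, Pow(-2, -1)), Mul(0, Pow(1, -1))), 3), Rational(-1655, 552)), -4888) = Add(Mul(Pow(Add(Mul(-3, Rational(-1, 2)), Mul(0, 1)), 3), Rational(-1655, 552)), -4888) = Add(Mul(Pow(Add(Rational(3, 2), 0), 3), Rational(-1655, 552)), -4888) = Add(Mul(Pow(Rational(3, 2), 3), Rational(-1655, 552)), -4888) = Add(Mul(Rational(27, 8), Rational(-1655, 552)), -4888) = Add(Rational(-14895, 1472), -4888) = Rational(-7210031, 1472)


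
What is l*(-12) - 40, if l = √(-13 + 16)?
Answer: -40 - 12*√3 ≈ -60.785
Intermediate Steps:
l = √3 ≈ 1.7320
l*(-12) - 40 = √3*(-12) - 40 = -12*√3 - 40 = -40 - 12*√3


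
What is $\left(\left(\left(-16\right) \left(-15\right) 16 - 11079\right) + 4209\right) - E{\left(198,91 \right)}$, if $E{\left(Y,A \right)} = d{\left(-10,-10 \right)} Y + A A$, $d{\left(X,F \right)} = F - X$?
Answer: $-11311$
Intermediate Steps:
$E{\left(Y,A \right)} = A^{2}$ ($E{\left(Y,A \right)} = \left(-10 - -10\right) Y + A A = \left(-10 + 10\right) Y + A^{2} = 0 Y + A^{2} = 0 + A^{2} = A^{2}$)
$\left(\left(\left(-16\right) \left(-15\right) 16 - 11079\right) + 4209\right) - E{\left(198,91 \right)} = \left(\left(\left(-16\right) \left(-15\right) 16 - 11079\right) + 4209\right) - 91^{2} = \left(\left(240 \cdot 16 - 11079\right) + 4209\right) - 8281 = \left(\left(3840 - 11079\right) + 4209\right) - 8281 = \left(-7239 + 4209\right) - 8281 = -3030 - 8281 = -11311$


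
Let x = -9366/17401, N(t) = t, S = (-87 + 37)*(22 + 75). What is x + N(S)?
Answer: -84404216/17401 ≈ -4850.5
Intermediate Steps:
S = -4850 (S = -50*97 = -4850)
x = -9366/17401 (x = -9366*1/17401 = -9366/17401 ≈ -0.53825)
x + N(S) = -9366/17401 - 4850 = -84404216/17401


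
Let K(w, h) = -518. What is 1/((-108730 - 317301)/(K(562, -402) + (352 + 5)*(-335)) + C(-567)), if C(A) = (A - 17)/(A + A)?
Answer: 9729153/39518939 ≈ 0.24619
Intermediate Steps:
C(A) = (-17 + A)/(2*A) (C(A) = (-17 + A)/((2*A)) = (-17 + A)*(1/(2*A)) = (-17 + A)/(2*A))
1/((-108730 - 317301)/(K(562, -402) + (352 + 5)*(-335)) + C(-567)) = 1/((-108730 - 317301)/(-518 + (352 + 5)*(-335)) + (½)*(-17 - 567)/(-567)) = 1/(-426031/(-518 + 357*(-335)) + (½)*(-1/567)*(-584)) = 1/(-426031/(-518 - 119595) + 292/567) = 1/(-426031/(-120113) + 292/567) = 1/(-426031*(-1/120113) + 292/567) = 1/(426031/120113 + 292/567) = 1/(39518939/9729153) = 9729153/39518939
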